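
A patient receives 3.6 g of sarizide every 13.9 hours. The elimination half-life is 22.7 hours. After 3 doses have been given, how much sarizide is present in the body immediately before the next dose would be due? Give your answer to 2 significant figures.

4.9 g

The 3 doses were given 41.7, 27.8, 13.9 hours ago.
Total = 3.6·(1/2)^(41.7/22.7) + 3.6·(1/2)^(27.8/22.7) + 3.6·(1/2)^(13.9/22.7)
      = 1.0076 + 1.5404 + 2.3549 ≈ 4.903 g.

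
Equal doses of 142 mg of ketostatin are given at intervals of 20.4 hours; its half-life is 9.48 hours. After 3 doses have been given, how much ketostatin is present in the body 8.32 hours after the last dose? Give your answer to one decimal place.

98.6 mg

The 3 doses were given 49.12, 28.72, 8.32 hours ago.
Total = 142·(1/2)^(49.12/9.48) + 142·(1/2)^(28.72/9.48) + 142·(1/2)^(8.32/9.48)
      = 3.9131 + 17.39 + 77.285 ≈ 98.588 mg.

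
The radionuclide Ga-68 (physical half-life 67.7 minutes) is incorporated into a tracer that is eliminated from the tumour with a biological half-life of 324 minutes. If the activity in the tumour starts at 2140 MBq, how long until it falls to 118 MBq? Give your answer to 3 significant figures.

1/t_eff = 1/t_phys + 1/t_biol = 1/67.7 + 1/324 = 0.017857 per minute.
t_eff = 67.7 × 324 / (67.7 + 324) ≈ 55.999 minutes.
n = log₂(2140/118) ≈ 4.1808; t = 4.1808 × 55.999 ≈ 234.12 minutes.

234 minutes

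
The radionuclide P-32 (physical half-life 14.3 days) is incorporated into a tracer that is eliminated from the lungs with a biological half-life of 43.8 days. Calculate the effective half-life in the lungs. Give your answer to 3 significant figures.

10.8 days

1/t_eff = 1/t_phys + 1/t_biol = 1/14.3 + 1/43.8 = 0.092761 per day.
t_eff = 14.3 × 43.8 / (14.3 + 43.8) ≈ 10.78 days.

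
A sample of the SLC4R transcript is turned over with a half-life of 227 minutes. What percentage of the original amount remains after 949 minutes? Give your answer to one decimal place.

n = 949/227 ≈ 4.1806 half-lives.
Fraction remaining = (1/2)^4.1806 ≈ 0.055145, i.e. 5.5145%.

5.5%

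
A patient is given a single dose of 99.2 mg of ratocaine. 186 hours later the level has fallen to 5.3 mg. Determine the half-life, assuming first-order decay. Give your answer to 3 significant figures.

44.0 hours

A/A₀ = 5.3/99.2 ≈ 0.053427.
n = log₂(18.717) ≈ 4.2263 half-lives elapsed in 186 hours.
t½ = 186/4.2263 ≈ 44.01 hours.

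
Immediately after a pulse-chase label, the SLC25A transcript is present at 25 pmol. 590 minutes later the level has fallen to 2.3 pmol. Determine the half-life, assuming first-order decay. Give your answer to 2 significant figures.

170 minutes

A/A₀ = 2.3/25 ≈ 0.092.
n = log₂(10.87) ≈ 3.4422 half-lives elapsed in 590 minutes.
t½ = 590/3.4422 ≈ 171.4 minutes.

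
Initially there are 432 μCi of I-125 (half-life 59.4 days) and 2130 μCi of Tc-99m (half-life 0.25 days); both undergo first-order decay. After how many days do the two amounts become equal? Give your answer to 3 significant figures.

Set 432·(1/2)^(t/59.4) = 2130·(1/2)^(t/0.25).
Taking log₂: log₂(432/2130) = t·(1/59.4 − 1/0.25).
log₂(0.20282) = -2.3018; 1/59.4 − 1/0.25 = -3.9832.
t = -2.3018 / -3.9832 ≈ 0.57787 days.

0.578 days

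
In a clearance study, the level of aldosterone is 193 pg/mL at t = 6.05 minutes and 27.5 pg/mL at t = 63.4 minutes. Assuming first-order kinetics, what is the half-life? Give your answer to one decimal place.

20.4 minutes

Over Δt = 63.4 − 6.05 = 57.35 minutes, the level fell by a factor of 193/27.5 ≈ 7.0182.
n = log₂(7.0182) ≈ 2.8111 half-lives, so t½ = 57.35/2.8111 ≈ 20.401 minutes.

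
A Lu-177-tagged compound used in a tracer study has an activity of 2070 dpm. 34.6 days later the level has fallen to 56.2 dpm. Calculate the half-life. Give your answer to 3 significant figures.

6.65 days

A/A₀ = 56.2/2070 ≈ 0.02715.
n = log₂(36.833) ≈ 5.2029 half-lives elapsed in 34.6 days.
t½ = 34.6/5.2029 ≈ 6.6501 days.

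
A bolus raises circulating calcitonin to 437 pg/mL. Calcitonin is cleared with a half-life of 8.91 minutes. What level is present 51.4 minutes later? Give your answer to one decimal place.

Number of half-lives: n = 51.4/8.91 ≈ 5.7688.
Remaining = 437 × (1/2)^5.7688 = 437 × 0.018341 ≈ 8.0149 pg/mL.

8.0 pg/mL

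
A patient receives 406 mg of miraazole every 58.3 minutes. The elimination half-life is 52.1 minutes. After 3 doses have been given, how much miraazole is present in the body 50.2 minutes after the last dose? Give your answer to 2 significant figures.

The 3 doses were given 166.8, 108.5, 50.2 minutes ago.
Total = 406·(1/2)^(166.8/52.1) + 406·(1/2)^(108.5/52.1) + 406·(1/2)^(50.2/52.1)
      = 44.133 + 95.856 + 208.2 ≈ 348.19 mg.

350 mg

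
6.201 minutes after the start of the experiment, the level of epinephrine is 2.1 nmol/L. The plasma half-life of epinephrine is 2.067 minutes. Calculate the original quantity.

16.8 nmol/L

Number of half-lives elapsed: n = 6.201/2.067 ≈ 3.
A₀ = A × 2^n = 2.1 × 2^3 = 2.1 × 8 ≈ 16.8 nmol/L.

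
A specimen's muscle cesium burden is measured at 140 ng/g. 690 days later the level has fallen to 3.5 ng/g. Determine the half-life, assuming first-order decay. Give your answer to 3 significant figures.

130 days

A/A₀ = 3.5/140 ≈ 0.025.
n = log₂(40) ≈ 5.3219 half-lives elapsed in 690 days.
t½ = 690/5.3219 ≈ 129.65 days.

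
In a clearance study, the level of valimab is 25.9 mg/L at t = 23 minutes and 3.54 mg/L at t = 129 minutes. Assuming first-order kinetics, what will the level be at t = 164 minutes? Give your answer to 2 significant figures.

1.8 mg/L

Over Δt = 129 − 23 = 106 minutes, the level fell by a factor of 25.9/3.54 ≈ 7.3164.
n = log₂(7.3164) ≈ 2.8711 half-lives, so t½ = 106/2.8711 ≈ 36.919 minutes.
From t = 129 to t = 164: 3.54 × (1/2)^((164−129)/36.919) ≈ 1.8349 mg/L.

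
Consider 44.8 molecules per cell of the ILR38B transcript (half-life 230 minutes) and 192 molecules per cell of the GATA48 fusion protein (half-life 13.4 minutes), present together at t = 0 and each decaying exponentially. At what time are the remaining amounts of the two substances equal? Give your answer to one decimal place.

29.9 minutes

Set 44.8·(1/2)^(t/230) = 192·(1/2)^(t/13.4).
Taking log₂: log₂(44.8/192) = t·(1/230 − 1/13.4).
log₂(0.23333) = -2.0995; 1/230 − 1/13.4 = -0.070279.
t = -2.0995 / -0.070279 ≈ 29.874 minutes.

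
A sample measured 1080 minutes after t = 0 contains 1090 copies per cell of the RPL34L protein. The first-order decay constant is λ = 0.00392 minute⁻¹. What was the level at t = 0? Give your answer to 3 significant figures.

75200 copies per cell

t½ = ln 2 / λ = 0.69315 / 0.00392 ≈ 176.82 minutes.
Number of half-lives elapsed: n = 1080/176.82 ≈ 6.1078.
A₀ = A × 2^n = 1090 × 2^6.1078 = 1090 × 68.965 ≈ 75172 copies per cell.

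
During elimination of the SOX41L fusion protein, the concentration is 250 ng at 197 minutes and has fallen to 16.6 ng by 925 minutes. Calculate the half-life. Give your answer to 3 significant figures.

Over Δt = 925 − 197 = 728 minutes, the level fell by a factor of 250/16.6 ≈ 15.06.
n = log₂(15.06) ≈ 3.9127 half-lives, so t½ = 728/3.9127 ≈ 186.06 minutes.

186 minutes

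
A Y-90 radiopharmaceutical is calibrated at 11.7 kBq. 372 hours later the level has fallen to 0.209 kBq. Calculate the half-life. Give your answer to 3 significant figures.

A/A₀ = 0.209/11.7 ≈ 0.017863.
n = log₂(55.981) ≈ 5.8069 half-lives elapsed in 372 hours.
t½ = 372/5.8069 ≈ 64.062 hours.

64.1 hours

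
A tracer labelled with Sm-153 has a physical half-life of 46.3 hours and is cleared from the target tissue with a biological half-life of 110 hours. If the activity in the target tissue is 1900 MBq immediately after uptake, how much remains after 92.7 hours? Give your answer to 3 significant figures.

264 MBq

1/t_eff = 1/t_phys + 1/t_biol = 1/46.3 + 1/110 = 0.030689 per hour.
t_eff = 46.3 × 110 / (46.3 + 110) ≈ 32.585 hours.
Remaining = 1900 × (1/2)^(92.7/32.585) = 1900 × (1/2)^2.8449 ≈ 264.46 MBq.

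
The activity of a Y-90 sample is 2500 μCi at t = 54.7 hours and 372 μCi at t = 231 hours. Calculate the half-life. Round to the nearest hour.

Over Δt = 231 − 54.7 = 176.3 hours, the level fell by a factor of 2500/372 ≈ 6.7204.
n = log₂(6.7204) ≈ 2.7486 half-lives, so t½ = 176.3/2.7486 ≈ 64.143 hours.

64 hours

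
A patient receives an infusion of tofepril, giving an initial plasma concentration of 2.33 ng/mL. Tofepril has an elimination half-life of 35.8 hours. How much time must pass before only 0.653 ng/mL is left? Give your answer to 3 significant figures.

65.7 hours

Fraction remaining = 0.653/2.33 ≈ 0.28026.
n = log₂(2.33/0.653) = ln(3.5681)/ln 2 ≈ 1.8352 half-lives.
t = n × t½ = 1.8352 × 35.8 ≈ 65.699 hours.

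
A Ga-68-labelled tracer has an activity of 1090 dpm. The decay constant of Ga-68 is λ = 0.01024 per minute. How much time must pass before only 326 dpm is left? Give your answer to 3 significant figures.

t½ = ln 2 / λ = 0.69315 / 0.01024 ≈ 67.69 minutes.
Fraction remaining = 326/1090 ≈ 0.29908.
n = log₂(1090/326) = ln(3.3436)/ln 2 ≈ 1.7414 half-lives.
t = n × t½ = 1.7414 × 67.69 ≈ 117.87 minutes.

118 minutes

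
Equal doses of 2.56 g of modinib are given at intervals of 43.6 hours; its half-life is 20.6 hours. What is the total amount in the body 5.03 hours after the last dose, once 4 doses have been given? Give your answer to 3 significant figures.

2.80 g

The 4 doses were given 135.83, 92.23, 48.63, 5.03 hours ago.
Total = 2.56·(1/2)^(135.83/20.6) + 2.56·(1/2)^(92.23/20.6) + 2.56·(1/2)^(48.63/20.6) + 2.56·(1/2)^(5.03/20.6)
      = 0.026506 + 0.11494 + 0.49843 + 2.1614 ≈ 2.8013 g.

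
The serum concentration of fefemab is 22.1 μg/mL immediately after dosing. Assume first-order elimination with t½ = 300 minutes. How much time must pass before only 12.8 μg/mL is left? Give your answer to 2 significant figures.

Fraction remaining = 12.8/22.1 ≈ 0.57919.
n = log₂(22.1/12.8) = ln(1.7266)/ln 2 ≈ 0.7879 half-lives.
t = n × t½ = 0.7879 × 300 ≈ 236.37 minutes.

240 minutes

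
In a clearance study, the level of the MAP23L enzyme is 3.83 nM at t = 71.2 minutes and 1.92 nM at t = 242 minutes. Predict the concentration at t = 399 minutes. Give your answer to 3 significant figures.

Over Δt = 242 − 71.2 = 170.8 minutes, the level fell by a factor of 3.83/1.92 ≈ 1.9948.
n = log₂(1.9948) ≈ 0.99624 half-lives, so t½ = 170.8/0.99624 ≈ 171.44 minutes.
From t = 242 to t = 399: 1.92 × (1/2)^((399−242)/171.44) ≈ 1.0177 nM.

1.02 nM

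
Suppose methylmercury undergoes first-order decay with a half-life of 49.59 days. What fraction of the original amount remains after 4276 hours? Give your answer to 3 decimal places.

0.083

4276 hours = 178.167 days.
n = 178.167/49.59 ≈ 3.5928 half-lives.
Fraction remaining = (1/2)^3.5928 ≈ 0.082882.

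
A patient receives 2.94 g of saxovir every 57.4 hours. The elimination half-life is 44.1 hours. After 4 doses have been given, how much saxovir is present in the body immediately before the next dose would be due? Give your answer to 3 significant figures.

1.95 g

The 4 doses were given 229.6, 172.2, 114.8, 57.4 hours ago.
Total = 2.94·(1/2)^(229.6/44.1) + 2.94·(1/2)^(172.2/44.1) + 2.94·(1/2)^(114.8/44.1) + 2.94·(1/2)^(57.4/44.1)
      = 0.079631 + 0.19629 + 0.48385 + 1.1927 ≈ 1.9525 g.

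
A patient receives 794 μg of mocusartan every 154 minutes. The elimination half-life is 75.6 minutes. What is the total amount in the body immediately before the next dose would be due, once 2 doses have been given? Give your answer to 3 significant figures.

The 2 doses were given 308, 154 minutes ago.
Total = 794·(1/2)^(308/75.6) + 794·(1/2)^(154/75.6)
      = 47.141 + 193.47 ≈ 240.61 μg.

241 μg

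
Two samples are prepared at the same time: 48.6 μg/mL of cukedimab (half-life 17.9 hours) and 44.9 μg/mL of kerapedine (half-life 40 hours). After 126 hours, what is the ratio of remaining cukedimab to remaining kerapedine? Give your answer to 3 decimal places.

0.073

cukedimab: 48.6 × (1/2)^(126/17.9) = 48.6 × (1/2)^7.0391 ≈ 0.36953 μg/mL.
kerapedine: 44.9 × (1/2)^(126/40) = 44.9 × (1/2)^3.15 ≈ 5.0583 μg/mL.
Ratio ≈ 0.36953 / 5.0583 ≈ 0.073055.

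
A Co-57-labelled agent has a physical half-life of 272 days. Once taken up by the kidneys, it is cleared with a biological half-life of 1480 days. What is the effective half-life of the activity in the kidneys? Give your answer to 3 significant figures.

1/t_eff = 1/t_phys + 1/t_biol = 1/272 + 1/1480 = 0.0043521 per day.
t_eff = 272 × 1480 / (272 + 1480) ≈ 229.77 days.

230 days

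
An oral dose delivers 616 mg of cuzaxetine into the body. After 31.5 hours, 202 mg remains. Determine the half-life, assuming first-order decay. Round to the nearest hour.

20 hours

A/A₀ = 202/616 ≈ 0.32792.
n = log₂(3.0495) ≈ 1.6086 half-lives elapsed in 31.5 hours.
t½ = 31.5/1.6086 ≈ 19.583 hours.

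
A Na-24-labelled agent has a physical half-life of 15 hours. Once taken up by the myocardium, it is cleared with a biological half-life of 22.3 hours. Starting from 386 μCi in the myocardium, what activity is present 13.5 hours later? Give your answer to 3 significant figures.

1/t_eff = 1/t_phys + 1/t_biol = 1/15 + 1/22.3 = 0.11151 per hour.
t_eff = 15 × 22.3 / (15 + 22.3) ≈ 8.9678 hours.
Remaining = 386 × (1/2)^(13.5/8.9678) = 386 × (1/2)^1.5054 ≈ 135.96 μCi.

136 μCi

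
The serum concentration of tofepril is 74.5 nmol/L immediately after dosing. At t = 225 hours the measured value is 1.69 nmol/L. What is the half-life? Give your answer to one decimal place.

A/A₀ = 1.69/74.5 ≈ 0.022685.
n = log₂(44.083) ≈ 5.4621 half-lives elapsed in 225 hours.
t½ = 225/5.4621 ≈ 41.193 hours.

41.2 hours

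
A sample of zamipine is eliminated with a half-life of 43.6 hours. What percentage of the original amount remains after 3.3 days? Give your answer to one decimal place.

3.3 days = 79.2 hours.
n = 79.2/43.6 ≈ 1.8165 half-lives.
Fraction remaining = (1/2)^1.8165 ≈ 0.28391, i.e. 28.391%.

28.4%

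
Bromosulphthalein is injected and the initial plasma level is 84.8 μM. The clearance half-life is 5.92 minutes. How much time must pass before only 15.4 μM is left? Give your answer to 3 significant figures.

14.6 minutes

Fraction remaining = 15.4/84.8 ≈ 0.1816.
n = log₂(84.8/15.4) = ln(5.5065)/ln 2 ≈ 2.4611 half-lives.
t = n × t½ = 2.4611 × 5.92 ≈ 14.57 minutes.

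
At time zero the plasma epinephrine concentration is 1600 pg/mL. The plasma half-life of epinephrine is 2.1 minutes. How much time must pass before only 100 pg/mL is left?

8.4 minutes

100/1600 = 1/16, so 4 half-lives have elapsed.
t = 4 × 2.1 = 8.4 minutes.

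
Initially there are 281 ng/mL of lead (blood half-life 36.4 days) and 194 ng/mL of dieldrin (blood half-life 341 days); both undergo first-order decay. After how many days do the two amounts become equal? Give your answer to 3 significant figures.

21.8 days

Set 281·(1/2)^(t/36.4) = 194·(1/2)^(t/341).
Taking log₂: log₂(281/194) = t·(1/36.4 − 1/341).
log₂(1.4485) = 0.53451; 1/36.4 − 1/341 = 0.02454.
t = 0.53451 / 0.02454 ≈ 21.781 days.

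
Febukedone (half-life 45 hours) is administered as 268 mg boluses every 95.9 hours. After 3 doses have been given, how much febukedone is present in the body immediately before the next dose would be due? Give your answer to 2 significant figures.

78 mg

The 3 doses were given 287.7, 191.8, 95.9 hours ago.
Total = 268·(1/2)^(287.7/45) + 268·(1/2)^(191.8/45) + 268·(1/2)^(95.9/45)
      = 3.1882 + 13.966 + 61.18 ≈ 78.334 mg.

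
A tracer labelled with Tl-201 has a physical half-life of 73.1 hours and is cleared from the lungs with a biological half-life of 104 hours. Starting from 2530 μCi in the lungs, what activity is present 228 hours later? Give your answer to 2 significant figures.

64 μCi

1/t_eff = 1/t_phys + 1/t_biol = 1/73.1 + 1/104 = 0.023295 per hour.
t_eff = 73.1 × 104 / (73.1 + 104) ≈ 42.927 hours.
Remaining = 2530 × (1/2)^(228/42.927) = 2530 × (1/2)^5.3113 ≈ 63.717 μCi.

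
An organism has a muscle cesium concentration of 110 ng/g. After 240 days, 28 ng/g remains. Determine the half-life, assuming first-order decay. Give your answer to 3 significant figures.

122 days

A/A₀ = 28/110 ≈ 0.25455.
n = log₂(3.9286) ≈ 1.974 half-lives elapsed in 240 days.
t½ = 240/1.974 ≈ 121.58 days.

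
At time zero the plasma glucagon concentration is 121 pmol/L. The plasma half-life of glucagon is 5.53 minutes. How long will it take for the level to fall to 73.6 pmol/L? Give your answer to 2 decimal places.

3.97 minutes

Fraction remaining = 73.6/121 ≈ 0.60826.
n = log₂(121/73.6) = ln(1.644)/ln 2 ≈ 0.71723 half-lives.
t = n × t½ = 0.71723 × 5.53 ≈ 3.9663 minutes.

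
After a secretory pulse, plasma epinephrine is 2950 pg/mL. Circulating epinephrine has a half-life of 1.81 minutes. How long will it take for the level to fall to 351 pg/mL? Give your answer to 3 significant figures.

5.56 minutes

Fraction remaining = 351/2950 ≈ 0.11898.
n = log₂(2950/351) = ln(8.4046)/ln 2 ≈ 3.0712 half-lives.
t = n × t½ = 3.0712 × 1.81 ≈ 5.5588 minutes.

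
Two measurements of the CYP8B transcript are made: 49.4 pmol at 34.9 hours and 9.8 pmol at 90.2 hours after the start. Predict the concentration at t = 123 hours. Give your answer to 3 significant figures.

3.75 pmol

Over Δt = 90.2 − 34.9 = 55.3 hours, the level fell by a factor of 49.4/9.8 ≈ 5.0408.
n = log₂(5.0408) ≈ 2.3337 half-lives, so t½ = 55.3/2.3337 ≈ 23.697 hours.
From t = 90.2 to t = 123: 9.8 × (1/2)^((123−90.2)/23.697) ≈ 3.7545 pmol.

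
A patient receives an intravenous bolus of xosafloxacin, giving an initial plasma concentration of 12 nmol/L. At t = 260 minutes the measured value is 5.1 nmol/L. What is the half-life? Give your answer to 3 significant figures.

A/A₀ = 5.1/12 ≈ 0.425.
n = log₂(2.3529) ≈ 1.2345 half-lives elapsed in 260 minutes.
t½ = 260/1.2345 ≈ 210.62 minutes.

211 minutes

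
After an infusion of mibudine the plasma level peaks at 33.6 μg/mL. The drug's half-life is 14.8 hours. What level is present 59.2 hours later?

Elapsed time is 4 half-lives (59.2/14.8).
Each half-life halves the amount: 33.6 × (1/2)^4 = 33.6/16 = 2.1 μg/mL.

2.1 μg/mL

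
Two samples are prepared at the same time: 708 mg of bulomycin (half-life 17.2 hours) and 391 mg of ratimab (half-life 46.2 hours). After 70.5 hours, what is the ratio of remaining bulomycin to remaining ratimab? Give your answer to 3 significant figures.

bulomycin: 708 × (1/2)^(70.5/17.2) = 708 × (1/2)^4.0988 ≈ 41.32 mg.
ratimab: 391 × (1/2)^(70.5/46.2) = 391 × (1/2)^1.526 ≈ 135.77 mg.
Ratio ≈ 41.32 / 135.77 ≈ 0.30433.

0.304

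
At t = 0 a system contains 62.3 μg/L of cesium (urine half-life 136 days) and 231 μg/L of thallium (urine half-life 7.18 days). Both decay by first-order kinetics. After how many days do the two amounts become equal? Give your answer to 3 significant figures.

Set 62.3·(1/2)^(t/136) = 231·(1/2)^(t/7.18).
Taking log₂: log₂(62.3/231) = t·(1/136 − 1/7.18).
log₂(0.2697) = -1.8906; 1/136 − 1/7.18 = -0.13192.
t = -1.8906 / -0.13192 ≈ 14.331 days.

14.3 days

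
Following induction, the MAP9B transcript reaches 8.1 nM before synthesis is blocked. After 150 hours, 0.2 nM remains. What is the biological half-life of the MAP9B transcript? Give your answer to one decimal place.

28.1 hours

A/A₀ = 0.2/8.1 ≈ 0.024691.
n = log₂(40.5) ≈ 5.3399 half-lives elapsed in 150 hours.
t½ = 150/5.3399 ≈ 28.091 hours.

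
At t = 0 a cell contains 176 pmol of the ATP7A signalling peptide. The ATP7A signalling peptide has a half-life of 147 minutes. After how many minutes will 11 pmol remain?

588 minutes

11/176 = 1/16, so 4 half-lives have elapsed.
t = 4 × 147 = 588 minutes.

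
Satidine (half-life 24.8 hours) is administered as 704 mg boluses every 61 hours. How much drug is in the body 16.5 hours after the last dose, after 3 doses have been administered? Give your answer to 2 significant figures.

540 mg

The 3 doses were given 138.5, 77.5, 16.5 hours ago.
Total = 704·(1/2)^(138.5/24.8) + 704·(1/2)^(77.5/24.8) + 704·(1/2)^(16.5/24.8)
      = 14.67 + 80.696 + 443.91 ≈ 539.27 mg.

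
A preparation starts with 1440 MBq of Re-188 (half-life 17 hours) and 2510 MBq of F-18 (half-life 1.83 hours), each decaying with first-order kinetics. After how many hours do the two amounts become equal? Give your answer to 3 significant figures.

1.64 hours

Set 1440·(1/2)^(t/17) = 2510·(1/2)^(t/1.83).
Taking log₂: log₂(1440/2510) = t·(1/17 − 1/1.83).
log₂(0.57371) = -0.80162; 1/17 − 1/1.83 = -0.48762.
t = -0.80162 / -0.48762 ≈ 1.6439 hours.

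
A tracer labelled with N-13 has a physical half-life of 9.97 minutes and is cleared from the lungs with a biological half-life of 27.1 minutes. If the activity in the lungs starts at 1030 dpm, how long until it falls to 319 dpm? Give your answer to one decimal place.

1/t_eff = 1/t_phys + 1/t_biol = 1/9.97 + 1/27.1 = 0.1372 per minute.
t_eff = 9.97 × 27.1 / (9.97 + 27.1) ≈ 7.2886 minutes.
n = log₂(1030/319) ≈ 1.691; t = 1.691 × 7.2886 ≈ 12.325 minutes.

12.3 minutes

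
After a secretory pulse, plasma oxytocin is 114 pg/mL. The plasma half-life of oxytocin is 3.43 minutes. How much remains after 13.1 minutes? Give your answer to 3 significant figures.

8.08 pg/mL

Number of half-lives: n = 13.1/3.43 ≈ 3.8192.
Remaining = 114 × (1/2)^3.8192 = 114 × 0.070842 ≈ 8.076 pg/mL.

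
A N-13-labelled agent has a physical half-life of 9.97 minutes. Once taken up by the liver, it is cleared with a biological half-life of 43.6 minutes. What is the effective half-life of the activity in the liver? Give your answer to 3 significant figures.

8.11 minutes

1/t_eff = 1/t_phys + 1/t_biol = 1/9.97 + 1/43.6 = 0.12324 per minute.
t_eff = 9.97 × 43.6 / (9.97 + 43.6) ≈ 8.1145 minutes.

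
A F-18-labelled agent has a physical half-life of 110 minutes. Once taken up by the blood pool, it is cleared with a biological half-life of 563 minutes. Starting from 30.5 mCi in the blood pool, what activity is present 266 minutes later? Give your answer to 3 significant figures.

4.11 mCi

1/t_eff = 1/t_phys + 1/t_biol = 1/110 + 1/563 = 0.010867 per minute.
t_eff = 110 × 563 / (110 + 563) ≈ 92.021 minutes.
Remaining = 30.5 × (1/2)^(266/92.021) = 30.5 × (1/2)^2.8907 ≈ 4.1127 mCi.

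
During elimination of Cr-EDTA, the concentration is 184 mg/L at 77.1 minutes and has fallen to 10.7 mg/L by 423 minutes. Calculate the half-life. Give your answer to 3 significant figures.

84.3 minutes

Over Δt = 423 − 77.1 = 345.9 minutes, the level fell by a factor of 184/10.7 ≈ 17.196.
n = log₂(17.196) ≈ 4.104 half-lives, so t½ = 345.9/4.104 ≈ 84.283 minutes.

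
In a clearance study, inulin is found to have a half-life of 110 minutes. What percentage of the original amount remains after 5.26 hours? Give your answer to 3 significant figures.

5.26 hours = 315.6 minutes.
n = 315.6/110 ≈ 2.8691 half-lives.
Fraction remaining = (1/2)^2.8691 ≈ 0.13687, i.e. 13.687%.

13.7%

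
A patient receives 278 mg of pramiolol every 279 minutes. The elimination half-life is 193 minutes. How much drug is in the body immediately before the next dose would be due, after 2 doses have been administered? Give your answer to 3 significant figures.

140 mg

The 2 doses were given 558, 279 minutes ago.
Total = 278·(1/2)^(558/193) + 278·(1/2)^(279/193)
      = 37.472 + 102.07 ≈ 139.54 mg.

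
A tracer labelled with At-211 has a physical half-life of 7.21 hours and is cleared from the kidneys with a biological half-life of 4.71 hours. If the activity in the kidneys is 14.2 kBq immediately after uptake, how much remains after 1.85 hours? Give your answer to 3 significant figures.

1/t_eff = 1/t_phys + 1/t_biol = 1/7.21 + 1/4.71 = 0.35101 per hour.
t_eff = 7.21 × 4.71 / (7.21 + 4.71) ≈ 2.8489 hours.
Remaining = 14.2 × (1/2)^(1.85/2.8489) = 14.2 × (1/2)^0.64937 ≈ 9.0533 kBq.

9.05 kBq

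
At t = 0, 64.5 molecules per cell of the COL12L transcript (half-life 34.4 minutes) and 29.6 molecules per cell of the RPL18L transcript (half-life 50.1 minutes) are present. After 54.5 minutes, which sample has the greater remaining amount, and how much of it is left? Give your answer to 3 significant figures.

COL12L transcript: 64.5 × (1/2)^1.5843 ≈ 21.51 molecules per cell.
RPL18L transcript: 29.6 × (1/2)^1.0878 ≈ 13.926 molecules per cell.
COL12L transcript has more remaining, at ≈ 21.51 molecules per cell.

COL12L transcript, 21.5 molecules per cell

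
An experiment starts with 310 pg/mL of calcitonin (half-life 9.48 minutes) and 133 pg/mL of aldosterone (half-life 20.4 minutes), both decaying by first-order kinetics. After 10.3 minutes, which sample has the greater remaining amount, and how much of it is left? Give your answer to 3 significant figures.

calcitonin: 310 × (1/2)^1.0865 ≈ 145.98 pg/mL.
aldosterone: 133 × (1/2)^0.5049 ≈ 93.726 pg/mL.
Calcitonin has more remaining, at ≈ 145.98 pg/mL.

calcitonin, 146 pg/mL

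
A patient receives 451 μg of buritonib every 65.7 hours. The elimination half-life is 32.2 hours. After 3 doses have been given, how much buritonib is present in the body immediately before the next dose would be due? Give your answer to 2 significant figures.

The 3 doses were given 197.1, 131.4, 65.7 hours ago.
Total = 451·(1/2)^(197.1/32.2) + 451·(1/2)^(131.4/32.2) + 451·(1/2)^(65.7/32.2)
      = 6.4794 + 26.653 + 109.64 ≈ 142.77 μg.

140 μg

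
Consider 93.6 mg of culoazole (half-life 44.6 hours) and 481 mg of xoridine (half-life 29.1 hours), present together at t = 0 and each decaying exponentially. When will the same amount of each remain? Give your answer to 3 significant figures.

198 hours

Set 93.6·(1/2)^(t/44.6) = 481·(1/2)^(t/29.1).
Taking log₂: log₂(93.6/481) = t·(1/44.6 − 1/29.1).
log₂(0.19459) = -2.3615; 1/44.6 − 1/29.1 = -0.011943.
t = -2.3615 / -0.011943 ≈ 197.73 hours.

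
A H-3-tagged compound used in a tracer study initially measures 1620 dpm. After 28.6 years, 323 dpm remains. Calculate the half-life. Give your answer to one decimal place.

12.3 years

A/A₀ = 323/1620 ≈ 0.19938.
n = log₂(5.0155) ≈ 2.3264 half-lives elapsed in 28.6 years.
t½ = 28.6/2.3264 ≈ 12.294 years.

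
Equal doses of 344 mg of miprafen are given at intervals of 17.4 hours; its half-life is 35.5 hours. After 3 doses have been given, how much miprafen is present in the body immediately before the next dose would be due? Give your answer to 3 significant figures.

The 3 doses were given 52.2, 34.8, 17.4 hours ago.
Total = 344·(1/2)^(52.2/35.5) + 344·(1/2)^(34.8/35.5) + 344·(1/2)^(17.4/35.5)
      = 124.14 + 174.37 + 244.91 ≈ 543.42 mg.

543 mg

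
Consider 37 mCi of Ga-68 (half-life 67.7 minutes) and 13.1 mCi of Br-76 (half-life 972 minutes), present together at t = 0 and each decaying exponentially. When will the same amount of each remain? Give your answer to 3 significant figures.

109 minutes

Set 37·(1/2)^(t/67.7) = 13.1·(1/2)^(t/972).
Taking log₂: log₂(37/13.1) = t·(1/67.7 − 1/972).
log₂(2.8244) = 1.498; 1/67.7 − 1/972 = 0.013742.
t = 1.498 / 0.013742 ≈ 109 minutes.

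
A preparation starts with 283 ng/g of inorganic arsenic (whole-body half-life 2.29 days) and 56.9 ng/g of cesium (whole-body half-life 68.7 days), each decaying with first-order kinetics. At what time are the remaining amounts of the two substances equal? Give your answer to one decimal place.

Set 283·(1/2)^(t/2.29) = 56.9·(1/2)^(t/68.7).
Taking log₂: log₂(283/56.9) = t·(1/2.29 − 1/68.7).
log₂(4.9736) = 2.3143; 1/2.29 − 1/68.7 = 0.42213.
t = 2.3143 / 0.42213 ≈ 5.4825 days.

5.5 days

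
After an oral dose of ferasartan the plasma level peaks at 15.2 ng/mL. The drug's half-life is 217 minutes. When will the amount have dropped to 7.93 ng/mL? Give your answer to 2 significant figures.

Fraction remaining = 7.93/15.2 ≈ 0.52171.
n = log₂(15.2/7.93) = ln(1.9168)/ln 2 ≈ 0.93868 half-lives.
t = n × t½ = 0.93868 × 217 ≈ 203.69 minutes.

200 minutes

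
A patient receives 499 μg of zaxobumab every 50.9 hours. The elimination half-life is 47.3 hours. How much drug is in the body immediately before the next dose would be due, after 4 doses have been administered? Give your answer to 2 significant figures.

The 4 doses were given 203.6, 152.7, 101.8, 50.9 hours ago.
Total = 499·(1/2)^(203.6/47.3) + 499·(1/2)^(152.7/47.3) + 499·(1/2)^(101.8/47.3) + 499·(1/2)^(50.9/47.3)
      = 25.254 + 53.245 + 112.26 + 236.68 ≈ 427.44 μg.

430 μg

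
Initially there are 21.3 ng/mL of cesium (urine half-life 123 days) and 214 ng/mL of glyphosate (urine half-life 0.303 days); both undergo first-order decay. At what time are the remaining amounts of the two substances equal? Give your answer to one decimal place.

1.0 days

Set 21.3·(1/2)^(t/123) = 214·(1/2)^(t/0.303).
Taking log₂: log₂(21.3/214) = t·(1/123 − 1/0.303).
log₂(0.099533) = -3.3287; 1/123 − 1/0.303 = -3.2922.
t = -3.3287 / -3.2922 ≈ 1.0111 days.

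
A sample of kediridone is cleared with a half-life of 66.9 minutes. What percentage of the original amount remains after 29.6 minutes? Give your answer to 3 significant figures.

73.6%

n = 29.6/66.9 ≈ 0.44245 half-lives.
Fraction remaining = (1/2)^0.44245 ≈ 0.73588, i.e. 73.588%.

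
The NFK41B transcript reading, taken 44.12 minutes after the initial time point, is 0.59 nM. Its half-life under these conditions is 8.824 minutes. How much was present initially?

18.88 nM

Number of half-lives elapsed: n = 44.12/8.824 ≈ 5.
A₀ = A × 2^n = 0.59 × 2^5 = 0.59 × 32 ≈ 18.88 nM.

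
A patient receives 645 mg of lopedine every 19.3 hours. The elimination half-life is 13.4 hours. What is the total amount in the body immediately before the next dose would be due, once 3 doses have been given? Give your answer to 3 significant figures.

The 3 doses were given 57.9, 38.6, 19.3 hours ago.
Total = 645·(1/2)^(57.9/13.4) + 645·(1/2)^(38.6/13.4) + 645·(1/2)^(19.3/13.4)
      = 32.273 + 87.582 + 237.68 ≈ 357.53 mg.

358 mg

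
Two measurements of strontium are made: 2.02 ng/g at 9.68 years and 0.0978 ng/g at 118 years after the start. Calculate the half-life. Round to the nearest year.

Over Δt = 118 − 9.68 = 108.32 years, the level fell by a factor of 2.02/0.0978 ≈ 20.654.
n = log₂(20.654) ≈ 4.3684 half-lives, so t½ = 108.32/4.3684 ≈ 24.796 years.

25 years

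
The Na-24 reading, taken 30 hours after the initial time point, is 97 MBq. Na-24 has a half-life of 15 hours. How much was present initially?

388 MBq

Number of half-lives elapsed: n = 30/15 ≈ 2.
A₀ = A × 2^n = 97 × 2^2 = 97 × 4 ≈ 388 MBq.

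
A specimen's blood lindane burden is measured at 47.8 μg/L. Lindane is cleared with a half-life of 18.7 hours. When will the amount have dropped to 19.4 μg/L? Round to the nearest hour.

24 hours

Fraction remaining = 19.4/47.8 ≈ 0.40586.
n = log₂(47.8/19.4) = ln(2.4639)/ln 2 ≈ 1.301 half-lives.
t = n × t½ = 1.301 × 18.7 ≈ 24.328 hours.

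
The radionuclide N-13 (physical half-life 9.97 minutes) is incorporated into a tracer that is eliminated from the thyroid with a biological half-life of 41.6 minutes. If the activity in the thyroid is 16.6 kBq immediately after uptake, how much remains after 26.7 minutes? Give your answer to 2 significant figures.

1/t_eff = 1/t_phys + 1/t_biol = 1/9.97 + 1/41.6 = 0.12434 per minute.
t_eff = 9.97 × 41.6 / (9.97 + 41.6) ≈ 8.0425 minutes.
Remaining = 16.6 × (1/2)^(26.7/8.0425) = 16.6 × (1/2)^3.3199 ≈ 1.6624 kBq.

1.7 kBq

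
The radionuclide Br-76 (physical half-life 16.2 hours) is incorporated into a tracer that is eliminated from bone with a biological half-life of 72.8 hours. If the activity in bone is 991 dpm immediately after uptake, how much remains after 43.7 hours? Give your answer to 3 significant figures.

101 dpm

1/t_eff = 1/t_phys + 1/t_biol = 1/16.2 + 1/72.8 = 0.075465 per hour.
t_eff = 16.2 × 72.8 / (16.2 + 72.8) ≈ 13.251 hours.
Remaining = 991 × (1/2)^(43.7/13.251) = 991 × (1/2)^3.2978 ≈ 100.77 dpm.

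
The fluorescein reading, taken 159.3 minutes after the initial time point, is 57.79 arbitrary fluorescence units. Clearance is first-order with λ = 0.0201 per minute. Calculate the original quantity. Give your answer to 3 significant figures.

t½ = ln 2 / λ = 0.69315 / 0.0201 ≈ 34.485 minutes.
Number of half-lives elapsed: n = 159.3/34.485 ≈ 4.6194.
A₀ = A × 2^n = 57.79 × 2^4.6194 = 57.79 × 24.58 ≈ 1420.5 arbitrary fluorescence units.

1420 arbitrary fluorescence units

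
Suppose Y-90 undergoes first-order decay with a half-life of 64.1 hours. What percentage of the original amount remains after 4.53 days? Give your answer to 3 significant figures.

4.53 days = 108.72 hours.
n = 108.72/64.1 ≈ 1.6961 half-lives.
Fraction remaining = (1/2)^1.6961 ≈ 0.30862, i.e. 30.862%.

30.9%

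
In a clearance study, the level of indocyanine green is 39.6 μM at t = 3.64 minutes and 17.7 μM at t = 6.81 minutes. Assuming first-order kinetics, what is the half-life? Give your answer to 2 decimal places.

2.73 minutes

Over Δt = 6.81 − 3.64 = 3.17 minutes, the level fell by a factor of 39.6/17.7 ≈ 2.2373.
n = log₂(2.2373) ≈ 1.1618 half-lives, so t½ = 3.17/1.1618 ≈ 2.7286 minutes.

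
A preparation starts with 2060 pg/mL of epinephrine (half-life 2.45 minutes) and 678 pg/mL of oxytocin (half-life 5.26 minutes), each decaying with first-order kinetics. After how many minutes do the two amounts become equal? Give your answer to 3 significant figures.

Set 2060·(1/2)^(t/2.45) = 678·(1/2)^(t/5.26).
Taking log₂: log₂(2060/678) = t·(1/2.45 − 1/5.26).
log₂(3.0383) = 1.6033; 1/2.45 − 1/5.26 = 0.21805.
t = 1.6033 / 0.21805 ≈ 7.3529 minutes.

7.35 minutes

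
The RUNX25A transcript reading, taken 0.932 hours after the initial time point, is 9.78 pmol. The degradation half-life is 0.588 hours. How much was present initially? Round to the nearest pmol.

Number of half-lives elapsed: n = 0.932/0.588 ≈ 1.585.
A₀ = A × 2^n = 9.78 × 2^1.585 = 9.78 × 3.0001 ≈ 29.341 pmol.

29 pmol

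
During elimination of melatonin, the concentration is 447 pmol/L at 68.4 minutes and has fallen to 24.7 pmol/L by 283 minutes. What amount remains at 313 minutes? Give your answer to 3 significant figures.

Over Δt = 283 − 68.4 = 214.6 minutes, the level fell by a factor of 447/24.7 ≈ 18.097.
n = log₂(18.097) ≈ 4.1777 half-lives, so t½ = 214.6/4.1777 ≈ 51.368 minutes.
From t = 283 to t = 313: 24.7 × (1/2)^((313−283)/51.368) ≈ 16.477 pmol/L.

16.5 pmol/L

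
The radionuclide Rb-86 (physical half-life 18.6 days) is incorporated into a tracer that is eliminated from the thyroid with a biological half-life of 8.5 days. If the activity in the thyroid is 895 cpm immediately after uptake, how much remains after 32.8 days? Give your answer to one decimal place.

1/t_eff = 1/t_phys + 1/t_biol = 1/18.6 + 1/8.5 = 0.17141 per day.
t_eff = 18.6 × 8.5 / (18.6 + 8.5) ≈ 5.8339 days.
Remaining = 895 × (1/2)^(32.8/5.8339) = 895 × (1/2)^5.6223 ≈ 18.17 cpm.

18.2 cpm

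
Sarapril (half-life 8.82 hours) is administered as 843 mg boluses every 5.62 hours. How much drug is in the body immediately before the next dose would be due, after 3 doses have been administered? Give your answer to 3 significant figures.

The 3 doses were given 16.86, 11.24, 5.62 hours ago.
Total = 843·(1/2)^(16.86/8.82) + 843·(1/2)^(11.24/8.82) + 843·(1/2)^(5.62/8.82)
      = 224.07 + 348.5 + 542.02 ≈ 1114.6 mg.

1110 mg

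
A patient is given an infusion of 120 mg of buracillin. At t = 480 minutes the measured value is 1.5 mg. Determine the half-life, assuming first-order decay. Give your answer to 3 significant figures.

A/A₀ = 1.5/120 ≈ 0.0125.
n = log₂(80) ≈ 6.3219 half-lives elapsed in 480 minutes.
t½ = 480/6.3219 ≈ 75.926 minutes.

75.9 minutes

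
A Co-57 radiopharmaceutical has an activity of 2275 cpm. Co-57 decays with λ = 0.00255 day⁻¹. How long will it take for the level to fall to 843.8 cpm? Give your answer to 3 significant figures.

t½ = ln 2 / λ = 0.69315 / 0.00255 ≈ 271.82 days.
Fraction remaining = 843.8/2275 ≈ 0.3709.
n = log₂(2275/843.8) = ln(2.6961)/ln 2 ≈ 1.4309 half-lives.
t = n × t½ = 1.4309 × 271.82 ≈ 388.95 days.

389 days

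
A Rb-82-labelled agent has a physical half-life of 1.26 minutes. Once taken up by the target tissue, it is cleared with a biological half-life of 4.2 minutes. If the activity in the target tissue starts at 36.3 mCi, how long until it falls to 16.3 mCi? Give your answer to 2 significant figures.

1.1 minutes

1/t_eff = 1/t_phys + 1/t_biol = 1/1.26 + 1/4.2 = 1.0317 per minute.
t_eff = 1.26 × 4.2 / (1.26 + 4.2) ≈ 0.96923 minutes.
n = log₂(36.3/16.3) ≈ 1.1551; t = 1.1551 × 0.96923 ≈ 1.1196 minutes.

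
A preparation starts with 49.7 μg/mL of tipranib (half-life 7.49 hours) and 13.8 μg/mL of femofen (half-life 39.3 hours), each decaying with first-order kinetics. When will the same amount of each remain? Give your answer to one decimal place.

Set 49.7·(1/2)^(t/7.49) = 13.8·(1/2)^(t/39.3).
Taking log₂: log₂(49.7/13.8) = t·(1/7.49 − 1/39.3).
log₂(3.6014) = 1.8486; 1/7.49 − 1/39.3 = 0.10807.
t = 1.8486 / 0.10807 ≈ 17.106 hours.

17.1 hours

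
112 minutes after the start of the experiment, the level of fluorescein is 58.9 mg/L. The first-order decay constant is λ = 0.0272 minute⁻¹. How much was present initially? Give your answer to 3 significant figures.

t½ = ln 2 / λ = 0.69315 / 0.0272 ≈ 25.483 minutes.
Number of half-lives elapsed: n = 112/25.483 ≈ 4.395.
A₀ = A × 2^n = 58.9 × 2^4.395 = 58.9 × 21.039 ≈ 1239.2 mg/L.

1240 mg/L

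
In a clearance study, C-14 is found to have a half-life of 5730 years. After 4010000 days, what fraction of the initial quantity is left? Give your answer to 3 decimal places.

0.265

4010000 days = 10986.3 years.
n = 10986.3/5730 ≈ 1.9173 half-lives.
Fraction remaining = (1/2)^1.9173 ≈ 0.26474.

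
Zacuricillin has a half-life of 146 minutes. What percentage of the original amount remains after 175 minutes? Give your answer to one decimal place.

43.6%

n = 175/146 ≈ 1.1986 half-lives.
Fraction remaining = (1/2)^1.1986 ≈ 0.43569, i.e. 43.569%.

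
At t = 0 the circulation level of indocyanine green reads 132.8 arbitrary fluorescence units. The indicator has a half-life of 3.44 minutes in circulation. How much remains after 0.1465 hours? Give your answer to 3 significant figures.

Convert the elapsed time: 0.1465 hours = 8.79 minutes.
Number of half-lives: n = 8.79/3.44 ≈ 2.5552.
Remaining = 132.8 × (1/2)^2.5552 = 132.8 × 0.17014 ≈ 22.594 arbitrary fluorescence units.

22.6 arbitrary fluorescence units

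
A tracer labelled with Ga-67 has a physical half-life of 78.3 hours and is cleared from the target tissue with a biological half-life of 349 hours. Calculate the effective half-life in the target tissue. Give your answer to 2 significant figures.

64 hours

1/t_eff = 1/t_phys + 1/t_biol = 1/78.3 + 1/349 = 0.015637 per hour.
t_eff = 78.3 × 349 / (78.3 + 349) ≈ 63.952 hours.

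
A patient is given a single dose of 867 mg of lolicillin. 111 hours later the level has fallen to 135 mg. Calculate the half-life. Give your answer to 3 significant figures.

A/A₀ = 135/867 ≈ 0.15571.
n = log₂(6.4222) ≈ 2.6831 half-lives elapsed in 111 hours.
t½ = 111/2.6831 ≈ 41.37 hours.

41.4 hours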